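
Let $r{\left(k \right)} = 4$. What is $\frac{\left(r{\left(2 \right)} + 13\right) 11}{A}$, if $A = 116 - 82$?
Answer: $\frac{11}{2} \approx 5.5$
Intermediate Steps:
$A = 34$
$\frac{\left(r{\left(2 \right)} + 13\right) 11}{A} = \frac{\left(4 + 13\right) 11}{34} = 17 \cdot 11 \cdot \frac{1}{34} = 187 \cdot \frac{1}{34} = \frac{11}{2}$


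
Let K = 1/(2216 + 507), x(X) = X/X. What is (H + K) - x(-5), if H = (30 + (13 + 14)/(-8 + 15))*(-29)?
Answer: -2676319/2723 ≈ -982.86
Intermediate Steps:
x(X) = 1
H = -6873/7 (H = (30 + 27/7)*(-29) = (237/7)*(-29) = -6873/7 ≈ -981.86)
K = 1/2723 ≈ 0.00036724
(H + K) - x(-5) = (-6873/7 + 1/2723) - 1*1 = -2673596/2723 - 1 = -2676319/2723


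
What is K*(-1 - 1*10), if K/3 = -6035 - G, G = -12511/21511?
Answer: 4283610342/21511 ≈ 1.9914e+5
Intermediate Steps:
G = -12511/21511 (G = -12511*1/21511 = -12511/21511 ≈ -0.58161)
K = -389419122/21511 (K = 3*(-6035 - 1*(-12511/21511)) = 3*(-6035 + 12511/21511) = 3*(-129806374/21511) = -389419122/21511 ≈ -18103.)
K*(-1 - 1*10) = -389419122*(-1 - 1*10)/21511 = -389419122*(-1 - 10)/21511 = -389419122/21511*(-11) = 4283610342/21511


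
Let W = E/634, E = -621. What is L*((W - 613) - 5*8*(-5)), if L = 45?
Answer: -11810835/634 ≈ -18629.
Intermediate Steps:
W = -621/634 ≈ -0.97950
L*((W - 613) - 5*8*(-5)) = 45*((-621/634 - 613) - 5*8*(-5)) = 45*(-389263/634 - 40*(-5)) = 45*(-389263/634 + 200) = 45*(-262463/634) = -11810835/634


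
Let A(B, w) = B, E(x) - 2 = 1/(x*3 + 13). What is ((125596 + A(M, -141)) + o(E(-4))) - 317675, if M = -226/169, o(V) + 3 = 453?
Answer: -32385527/169 ≈ -1.9163e+5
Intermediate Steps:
E(x) = 2 + 1/(13 + 3*x) (E(x) = 2 + 1/(x*3 + 13) = 2 + 1/(3*x + 13) = 2 + 1/(13 + 3*x))
o(V) = 450 (o(V) = -3 + 453 = 450)
M = -226/169 (M = -226*1/169 = -226/169 ≈ -1.3373)
((125596 + A(M, -141)) + o(E(-4))) - 317675 = ((125596 - 226/169) + 450) - 317675 = (21225498/169 + 450) - 317675 = 21301548/169 - 317675 = -32385527/169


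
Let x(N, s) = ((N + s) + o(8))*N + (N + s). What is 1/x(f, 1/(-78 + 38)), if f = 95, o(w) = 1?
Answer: 5/46063 ≈ 0.00010855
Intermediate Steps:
x(N, s) = N + s + N*(1 + N + s) (x(N, s) = ((N + s) + 1)*N + (N + s) = (1 + N + s)*N + (N + s) = N*(1 + N + s) + (N + s) = N + s + N*(1 + N + s))
1/x(f, 1/(-78 + 38)) = 1/(1/(-78 + 38) + 95² + 2*95 + 95/(-78 + 38)) = 1/(1/(-40) + 9025 + 190 + 95/(-40)) = 1/(-1/40 + 9025 + 190 + 95*(-1/40)) = 1/(-1/40 + 9025 + 190 - 19/8) = 1/(46063/5) = 5/46063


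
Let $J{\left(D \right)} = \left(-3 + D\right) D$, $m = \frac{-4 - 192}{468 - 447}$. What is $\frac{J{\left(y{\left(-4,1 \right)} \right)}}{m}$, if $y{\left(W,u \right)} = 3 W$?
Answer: $- \frac{135}{7} \approx -19.286$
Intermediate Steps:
$m = - \frac{28}{3}$ ($m = - \frac{196}{21} = \left(-196\right) \frac{1}{21} = - \frac{28}{3} \approx -9.3333$)
$J{\left(D \right)} = D \left(-3 + D\right)$
$\frac{J{\left(y{\left(-4,1 \right)} \right)}}{m} = \frac{3 \left(-4\right) \left(-3 + 3 \left(-4\right)\right)}{- \frac{28}{3}} = - 12 \left(-3 - 12\right) \left(- \frac{3}{28}\right) = \left(-12\right) \left(-15\right) \left(- \frac{3}{28}\right) = 180 \left(- \frac{3}{28}\right) = - \frac{135}{7}$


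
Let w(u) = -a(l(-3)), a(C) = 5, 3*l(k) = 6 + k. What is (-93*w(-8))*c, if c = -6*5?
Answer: -13950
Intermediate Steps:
l(k) = 2 + k/3 (l(k) = (6 + k)/3 = 2 + k/3)
c = -30
w(u) = -5 (w(u) = -1*5 = -5)
(-93*w(-8))*c = -93*(-5)*(-30) = 465*(-30) = -13950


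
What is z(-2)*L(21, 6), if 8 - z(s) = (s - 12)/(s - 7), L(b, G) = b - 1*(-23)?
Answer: 2552/9 ≈ 283.56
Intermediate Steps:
L(b, G) = 23 + b (L(b, G) = b + 23 = 23 + b)
z(s) = 8 - (-12 + s)/(-7 + s) (z(s) = 8 - (s - 12)/(s - 7) = 8 - (-12 + s)/(-7 + s))
z(-2)*L(21, 6) = ((-44 + 7*(-2))/(-7 - 2))*(23 + 21) = ((-44 - 14)/(-9))*44 = -⅑*(-58)*44 = (58/9)*44 = 2552/9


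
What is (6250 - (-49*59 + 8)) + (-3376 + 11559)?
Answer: 17316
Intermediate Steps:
(6250 - (-49*59 + 8)) + (-3376 + 11559) = (6250 - (-2891 + 8)) + 8183 = (6250 - 1*(-2883)) + 8183 = (6250 + 2883) + 8183 = 9133 + 8183 = 17316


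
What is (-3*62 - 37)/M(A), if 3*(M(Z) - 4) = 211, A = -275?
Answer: -3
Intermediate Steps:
M(Z) = 223/3 (M(Z) = 4 + (⅓)*211 = 4 + 211/3 = 223/3)
(-3*62 - 37)/M(A) = (-3*62 - 37)/(223/3) = (-186 - 37)*(3/223) = -223*3/223 = -3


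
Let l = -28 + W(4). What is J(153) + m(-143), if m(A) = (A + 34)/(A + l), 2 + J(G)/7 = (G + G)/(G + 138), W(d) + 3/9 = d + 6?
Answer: -279977/46948 ≈ -5.9636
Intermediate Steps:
W(d) = 17/3 + d (W(d) = -⅓ + (d + 6) = -⅓ + (6 + d) = 17/3 + d)
l = -55/3 (l = -28 + (17/3 + 4) = -28 + 29/3 = -55/3 ≈ -18.333)
J(G) = -14 + 14*G/(138 + G) (J(G) = -14 + 7*((G + G)/(G + 138)) = -14 + 7*((2*G)/(138 + G)) = -14 + 7*(2*G/(138 + G)) = -14 + 14*G/(138 + G))
m(A) = (34 + A)/(-55/3 + A) (m(A) = (A + 34)/(A - 55/3) = (34 + A)/(-55/3 + A))
J(153) + m(-143) = -1932/(138 + 153) + 3*(34 - 143)/(-55 + 3*(-143)) = -1932/291 + 3*(-109)/(-55 - 429) = -1932*1/291 + 3*(-109)/(-484) = -644/97 + 3*(-1/484)*(-109) = -644/97 + 327/484 = -279977/46948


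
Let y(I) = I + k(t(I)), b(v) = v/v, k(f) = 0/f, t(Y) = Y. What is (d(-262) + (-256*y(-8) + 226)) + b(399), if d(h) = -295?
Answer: 1980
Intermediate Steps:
k(f) = 0
b(v) = 1
y(I) = I (y(I) = I + 0 = I)
(d(-262) + (-256*y(-8) + 226)) + b(399) = (-295 + (-256*(-8) + 226)) + 1 = (-295 + (2048 + 226)) + 1 = (-295 + 2274) + 1 = 1979 + 1 = 1980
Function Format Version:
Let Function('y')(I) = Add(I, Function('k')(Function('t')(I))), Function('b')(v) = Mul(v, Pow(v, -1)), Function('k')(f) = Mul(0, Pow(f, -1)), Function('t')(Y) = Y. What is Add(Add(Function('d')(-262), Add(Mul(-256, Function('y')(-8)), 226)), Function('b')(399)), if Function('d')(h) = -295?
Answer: 1980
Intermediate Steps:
Function('k')(f) = 0
Function('b')(v) = 1
Function('y')(I) = I (Function('y')(I) = Add(I, 0) = I)
Add(Add(Function('d')(-262), Add(Mul(-256, Function('y')(-8)), 226)), Function('b')(399)) = Add(Add(-295, Add(Mul(-256, -8), 226)), 1) = Add(Add(-295, Add(2048, 226)), 1) = Add(Add(-295, 2274), 1) = Add(1979, 1) = 1980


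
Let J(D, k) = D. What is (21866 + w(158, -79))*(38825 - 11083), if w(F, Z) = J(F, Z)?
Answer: 610989808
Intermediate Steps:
w(F, Z) = F
(21866 + w(158, -79))*(38825 - 11083) = (21866 + 158)*(38825 - 11083) = 22024*27742 = 610989808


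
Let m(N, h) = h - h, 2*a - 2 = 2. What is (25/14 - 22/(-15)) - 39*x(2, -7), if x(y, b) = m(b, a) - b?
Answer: -56647/210 ≈ -269.75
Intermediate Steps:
a = 2 (a = 1 + (½)*2 = 1 + 1 = 2)
m(N, h) = 0
x(y, b) = -b (x(y, b) = 0 - b = -b)
(25/14 - 22/(-15)) - 39*x(2, -7) = (25/14 - 22/(-15)) - (-39)*(-7) = (25*(1/14) - 22*(-1/15)) - 39*7 = (25/14 + 22/15) - 273 = 683/210 - 273 = -56647/210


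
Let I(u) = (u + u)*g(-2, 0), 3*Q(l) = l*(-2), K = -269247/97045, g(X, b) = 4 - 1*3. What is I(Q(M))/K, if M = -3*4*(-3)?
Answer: 1552720/89749 ≈ 17.301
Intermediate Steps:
g(X, b) = 1 (g(X, b) = 4 - 3 = 1)
M = 36 (M = -12*(-3) = 36)
K = -269247/97045 (K = -269247*1/97045 = -269247/97045 ≈ -2.7745)
Q(l) = -2*l/3 (Q(l) = (l*(-2))/3 = (-2*l)/3 = -2*l/3)
I(u) = 2*u (I(u) = (u + u)*1 = (2*u)*1 = 2*u)
I(Q(M))/K = (2*(-2/3*36))/(-269247/97045) = (2*(-24))*(-97045/269247) = -48*(-97045/269247) = 1552720/89749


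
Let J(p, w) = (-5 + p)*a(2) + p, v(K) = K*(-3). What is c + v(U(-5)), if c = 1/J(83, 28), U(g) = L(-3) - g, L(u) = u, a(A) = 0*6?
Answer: -497/83 ≈ -5.9880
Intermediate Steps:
a(A) = 0
U(g) = -3 - g
v(K) = -3*K
J(p, w) = p (J(p, w) = (-5 + p)*0 + p = 0 + p = p)
c = 1/83 ≈ 0.012048
c + v(U(-5)) = 1/83 - 3*(-3 - 1*(-5)) = 1/83 - 3*(-3 + 5) = 1/83 - 3*2 = 1/83 - 6 = -497/83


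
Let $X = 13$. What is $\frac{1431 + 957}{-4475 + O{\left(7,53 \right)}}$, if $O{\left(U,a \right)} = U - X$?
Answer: $- \frac{2388}{4481} \approx -0.53292$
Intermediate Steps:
$O{\left(U,a \right)} = -13 + U$ ($O{\left(U,a \right)} = U - 13 = -13 + U$)
$\frac{1431 + 957}{-4475 + O{\left(7,53 \right)}} = \frac{1431 + 957}{-4475 + \left(-13 + 7\right)} = \frac{2388}{-4475 - 6} = \frac{2388}{-4481} = 2388 \left(- \frac{1}{4481}\right) = - \frac{2388}{4481}$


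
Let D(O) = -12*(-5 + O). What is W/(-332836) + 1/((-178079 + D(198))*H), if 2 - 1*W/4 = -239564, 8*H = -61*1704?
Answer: -561512095766801/195031264802115 ≈ -2.8791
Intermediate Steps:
D(O) = 60 - 12*O
H = -12993 (H = (-61*1704)/8 = (1/8)*(-103944) = -12993)
W = 958264 (W = 8 - 4*(-239564) = 8 + 958256 = 958264)
W/(-332836) + 1/((-178079 + D(198))*H) = 958264/(-332836) + 1/((-178079 + (60 - 12*198))*(-12993)) = 958264*(-1/332836) - 1/12993/(-178079 + (60 - 2376)) = -239566/83209 - 1/12993/(-178079 - 2316) = -239566/83209 - 1/12993/(-180395) = -239566/83209 - 1/180395*(-1/12993) = -239566/83209 + 1/2343872235 = -561512095766801/195031264802115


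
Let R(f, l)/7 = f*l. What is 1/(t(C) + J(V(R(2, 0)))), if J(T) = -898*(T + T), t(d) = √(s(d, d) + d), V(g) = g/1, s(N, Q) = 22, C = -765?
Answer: -I*√743/743 ≈ -0.036686*I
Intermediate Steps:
R(f, l) = 7*f*l (R(f, l) = 7*(f*l) = 7*f*l)
V(g) = g (V(g) = g*1 = g)
t(d) = √(22 + d)
J(T) = -1796*T
1/(t(C) + J(V(R(2, 0)))) = 1/(√(22 - 765) - 12572*2*0) = 1/(√(-743) - 1796*0) = 1/(I*√743 + 0) = 1/(I*√743) = -I*√743/743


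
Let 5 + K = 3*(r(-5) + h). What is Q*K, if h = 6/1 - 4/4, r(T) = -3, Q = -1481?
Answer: -1481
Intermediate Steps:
h = 5 (h = 6*1 - 4*1/4 = 6 - 1 = 5)
K = 1 (K = -5 + 3*(-3 + 5) = -5 + 3*2 = -5 + 6 = 1)
Q*K = -1481*1 = -1481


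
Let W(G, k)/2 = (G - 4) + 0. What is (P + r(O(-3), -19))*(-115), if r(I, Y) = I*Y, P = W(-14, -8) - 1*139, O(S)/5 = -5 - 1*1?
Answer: -45425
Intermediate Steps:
O(S) = -30 (O(S) = 5*(-5 - 1*1) = 5*(-5 - 1) = 5*(-6) = -30)
W(G, k) = -8 + 2*G (W(G, k) = 2*((G - 4) + 0) = 2*((-4 + G) + 0) = 2*(-4 + G) = -8 + 2*G)
P = -175 (P = (-8 + 2*(-14)) - 1*139 = (-8 - 28) - 139 = -36 - 139 = -175)
(P + r(O(-3), -19))*(-115) = (-175 - 30*(-19))*(-115) = (-175 + 570)*(-115) = 395*(-115) = -45425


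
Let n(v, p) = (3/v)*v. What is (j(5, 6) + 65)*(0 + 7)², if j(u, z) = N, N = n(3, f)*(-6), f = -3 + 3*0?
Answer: 2303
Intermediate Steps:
f = -3 (f = -3 + 0 = -3)
n(v, p) = 3
N = -18 (N = 3*(-6) = -18)
j(u, z) = -18
(j(5, 6) + 65)*(0 + 7)² = (-18 + 65)*(0 + 7)² = 47*7² = 47*49 = 2303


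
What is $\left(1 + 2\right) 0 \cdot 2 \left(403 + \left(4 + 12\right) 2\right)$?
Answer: $0$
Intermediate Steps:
$\left(1 + 2\right) 0 \cdot 2 \left(403 + \left(4 + 12\right) 2\right) = 3 \cdot 0 \cdot 2 \left(403 + 16 \cdot 2\right) = 0 \cdot 2 \left(403 + 32\right) = 0 \cdot 435 = 0$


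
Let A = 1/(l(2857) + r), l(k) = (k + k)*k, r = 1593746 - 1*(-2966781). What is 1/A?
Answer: 20885425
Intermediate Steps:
r = 4560527 (r = 1593746 + 2966781 = 4560527)
l(k) = 2*k² (l(k) = (2*k)*k = 2*k²)
A = 1/20885425 (A = 1/(2*2857² + 4560527) = 1/(2*8162449 + 4560527) = 1/(16324898 + 4560527) = 1/20885425 ≈ 4.7880e-8)
1/A = 1/(1/20885425) = 20885425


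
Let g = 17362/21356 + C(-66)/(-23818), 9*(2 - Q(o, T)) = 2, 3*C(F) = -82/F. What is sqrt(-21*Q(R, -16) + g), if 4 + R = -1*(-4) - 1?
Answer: I*sqrt(160780542578740871710)/2098210983 ≈ 6.0432*I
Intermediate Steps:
R = -1 (R = -4 + (-1*(-4) - 1) = -4 + (4 - 1) = -4 + 3 = -1)
C(F) = -82/(3*F) (C(F) = (-82/F)/3 = -82/(3*F))
Q(o, T) = 16/9 (Q(o, T) = 2 - 1/9*2 = 2 - 2/9 = 16/9)
g = 5117300986/6294632949 (g = 17362/21356 - 82/3/(-66)/(-23818) = 17362*(1/21356) - 82/3*(-1/66)*(-1/23818) = 8681/10678 + (41/99)*(-1/23818) = 8681/10678 - 41/2357982 = 5117300986/6294632949 ≈ 0.81296)
sqrt(-21*Q(R, -16) + g) = sqrt(-21*16/9 + 5117300986/6294632949) = sqrt(-112/3 + 5117300986/6294632949) = sqrt(-229882329110/6294632949) = I*sqrt(160780542578740871710)/2098210983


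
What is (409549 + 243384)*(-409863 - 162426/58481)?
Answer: -15650386478281557/58481 ≈ -2.6761e+11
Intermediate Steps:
(409549 + 243384)*(-409863 - 162426/58481) = 652933*(-409863 - 162426*1/58481) = 652933*(-409863 - 162426/58481) = 652933*(-23969360529/58481) = -15650386478281557/58481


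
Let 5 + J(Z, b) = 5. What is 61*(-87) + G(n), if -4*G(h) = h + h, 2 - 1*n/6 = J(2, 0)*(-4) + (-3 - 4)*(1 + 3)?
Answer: -5397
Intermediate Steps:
J(Z, b) = 0 (J(Z, b) = -5 + 5 = 0)
n = 180 (n = 12 - 6*(0*(-4) + (-3 - 4)*(1 + 3)) = 12 - 6*(0 - 7*4) = 12 - 6*(0 - 28) = 12 - 6*(-28) = 12 + 168 = 180)
G(h) = -h/2 (G(h) = -(h + h)/4 = -h/2)
61*(-87) + G(n) = 61*(-87) - ½*180 = -5307 - 90 = -5397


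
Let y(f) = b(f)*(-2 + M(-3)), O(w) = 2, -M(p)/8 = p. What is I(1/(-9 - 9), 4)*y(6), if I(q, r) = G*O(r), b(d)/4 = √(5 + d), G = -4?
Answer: -704*√11 ≈ -2334.9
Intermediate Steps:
M(p) = -8*p
b(d) = 4*√(5 + d)
y(f) = 88*√(5 + f) (y(f) = (4*√(5 + f))*(-2 - 8*(-3)) = (4*√(5 + f))*(-2 + 24) = (4*√(5 + f))*22 = 88*√(5 + f))
I(q, r) = -8 (I(q, r) = -4*2 = -8)
I(1/(-9 - 9), 4)*y(6) = -704*√(5 + 6) = -704*√11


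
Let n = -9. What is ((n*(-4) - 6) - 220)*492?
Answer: -93480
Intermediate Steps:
((n*(-4) - 6) - 220)*492 = ((-9*(-4) - 6) - 220)*492 = ((36 - 6) - 220)*492 = (30 - 220)*492 = -190*492 = -93480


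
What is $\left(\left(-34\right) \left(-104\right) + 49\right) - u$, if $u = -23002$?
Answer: $26587$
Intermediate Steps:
$\left(\left(-34\right) \left(-104\right) + 49\right) - u = \left(\left(-34\right) \left(-104\right) + 49\right) - -23002 = \left(3536 + 49\right) + 23002 = 3585 + 23002 = 26587$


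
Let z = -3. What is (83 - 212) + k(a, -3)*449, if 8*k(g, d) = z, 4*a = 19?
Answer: -2379/8 ≈ -297.38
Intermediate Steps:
a = 19/4 (a = (1/4)*19 = 19/4 ≈ 4.7500)
k(g, d) = -3/8 (k(g, d) = (1/8)*(-3) = -3/8)
(83 - 212) + k(a, -3)*449 = (83 - 212) - 3/8*449 = -129 - 1347/8 = -2379/8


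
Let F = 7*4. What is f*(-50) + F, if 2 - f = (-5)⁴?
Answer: 31178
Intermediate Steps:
F = 28
f = -623 (f = 2 - 1*(-5)⁴ = 2 - 1*625 = 2 - 625 = -623)
f*(-50) + F = -623*(-50) + 28 = 31150 + 28 = 31178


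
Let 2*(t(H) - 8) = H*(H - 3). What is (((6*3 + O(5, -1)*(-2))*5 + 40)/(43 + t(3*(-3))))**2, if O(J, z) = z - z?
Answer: 676/441 ≈ 1.5329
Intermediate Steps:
O(J, z) = 0
t(H) = 8 + H*(-3 + H)/2 (t(H) = 8 + (H*(H - 3))/2 = 8 + (H*(-3 + H))/2 = 8 + H*(-3 + H)/2)
(((6*3 + O(5, -1)*(-2))*5 + 40)/(43 + t(3*(-3))))**2 = (((6*3 + 0*(-2))*5 + 40)/(43 + (8 + (3*(-3))**2/2 - 9*(-3)/2)))**2 = (((18 + 0)*5 + 40)/(43 + (8 + (1/2)*(-9)**2 - 3/2*(-9))))**2 = ((18*5 + 40)/(43 + (8 + (1/2)*81 + 27/2)))**2 = ((90 + 40)/(43 + (8 + 81/2 + 27/2)))**2 = (130/(43 + 62))**2 = (130/105)**2 = (130*(1/105))**2 = (26/21)**2 = 676/441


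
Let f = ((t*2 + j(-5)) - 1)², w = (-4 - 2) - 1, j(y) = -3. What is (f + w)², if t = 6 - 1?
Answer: 841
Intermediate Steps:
w = -7 (w = -6 - 1 = -7)
t = 5
f = 36 (f = ((5*2 - 3) - 1)² = ((10 - 3) - 1)² = (7 - 1)² = 6² = 36)
(f + w)² = (36 - 7)² = 29² = 841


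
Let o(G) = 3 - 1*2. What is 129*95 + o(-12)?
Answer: 12256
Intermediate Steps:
o(G) = 1 (o(G) = 3 - 2 = 1)
129*95 + o(-12) = 129*95 + 1 = 12255 + 1 = 12256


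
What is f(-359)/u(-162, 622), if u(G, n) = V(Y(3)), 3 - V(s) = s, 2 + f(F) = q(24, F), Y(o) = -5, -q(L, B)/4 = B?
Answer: 717/4 ≈ 179.25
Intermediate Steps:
q(L, B) = -4*B
f(F) = -2 - 4*F
V(s) = 3 - s
u(G, n) = 8 (u(G, n) = 3 - 1*(-5) = 3 + 5 = 8)
f(-359)/u(-162, 622) = (-2 - 4*(-359))/8 = (-2 + 1436)*(1/8) = 1434*(1/8) = 717/4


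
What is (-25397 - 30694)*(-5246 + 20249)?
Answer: -841533273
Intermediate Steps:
(-25397 - 30694)*(-5246 + 20249) = -56091*15003 = -841533273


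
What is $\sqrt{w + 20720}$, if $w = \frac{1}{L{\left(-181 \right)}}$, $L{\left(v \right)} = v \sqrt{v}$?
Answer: $\frac{\sqrt{678807920 + i \sqrt{181}}}{181} \approx 143.94 + 1.4265 \cdot 10^{-6} i$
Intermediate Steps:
$L{\left(v \right)} = v^{\frac{3}{2}}$
$w = \frac{i \sqrt{181}}{32761}$ ($w = \frac{1}{\left(-181\right)^{\frac{3}{2}}} = \frac{1}{\left(-181\right) i \sqrt{181}} = \frac{i \sqrt{181}}{32761} \approx 0.00041066 i$)
$\sqrt{w + 20720} = \sqrt{\frac{i \sqrt{181}}{32761} + 20720} = \sqrt{20720 + \frac{i \sqrt{181}}{32761}}$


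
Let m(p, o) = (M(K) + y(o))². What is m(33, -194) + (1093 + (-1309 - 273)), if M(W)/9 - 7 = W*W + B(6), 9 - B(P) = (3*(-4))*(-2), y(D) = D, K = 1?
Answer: 65560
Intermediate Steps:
B(P) = -15 (B(P) = 9 - 3*(-4)*(-2) = 9 - (-12)*(-2) = 9 - 1*24 = 9 - 24 = -15)
M(W) = -72 + 9*W² (M(W) = 63 + 9*(W*W - 15) = 63 + 9*(W² - 15) = 63 + 9*(-15 + W²) = 63 + (-135 + 9*W²) = -72 + 9*W²)
m(p, o) = (-63 + o)² (m(p, o) = ((-72 + 9*1²) + o)² = ((-72 + 9*1) + o)² = ((-72 + 9) + o)² = (-63 + o)²)
m(33, -194) + (1093 + (-1309 - 273)) = (-63 - 194)² + (1093 + (-1309 - 273)) = (-257)² + (1093 - 1582) = 66049 - 489 = 65560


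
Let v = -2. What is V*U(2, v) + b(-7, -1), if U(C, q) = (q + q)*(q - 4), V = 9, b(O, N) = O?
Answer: 209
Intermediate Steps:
U(C, q) = 2*q*(-4 + q) (U(C, q) = (2*q)*(-4 + q) = 2*q*(-4 + q))
V*U(2, v) + b(-7, -1) = 9*(2*(-2)*(-4 - 2)) - 7 = 9*(2*(-2)*(-6)) - 7 = 9*24 - 7 = 216 - 7 = 209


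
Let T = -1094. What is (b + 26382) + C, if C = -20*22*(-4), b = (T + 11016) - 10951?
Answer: 27113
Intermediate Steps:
b = -1029 (b = (-1094 + 11016) - 10951 = 9922 - 10951 = -1029)
C = 1760 (C = -440*(-4) = 1760)
(b + 26382) + C = (-1029 + 26382) + 1760 = 25353 + 1760 = 27113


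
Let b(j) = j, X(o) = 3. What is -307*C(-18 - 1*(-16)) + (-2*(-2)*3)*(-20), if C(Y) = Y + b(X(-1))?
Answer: -547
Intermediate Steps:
C(Y) = 3 + Y (C(Y) = Y + 3 = 3 + Y)
-307*C(-18 - 1*(-16)) + (-2*(-2)*3)*(-20) = -307*(3 + (-18 - 1*(-16))) + (-2*(-2)*3)*(-20) = -307*(3 + (-18 + 16)) + (4*3)*(-20) = -307*(3 - 2) + 12*(-20) = -307*1 - 240 = -307 - 240 = -547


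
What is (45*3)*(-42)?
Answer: -5670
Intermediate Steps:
(45*3)*(-42) = 135*(-42) = -5670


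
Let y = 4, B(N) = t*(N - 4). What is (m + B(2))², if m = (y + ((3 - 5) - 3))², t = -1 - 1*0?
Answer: 9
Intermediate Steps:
t = -1 (t = -1 + 0 = -1)
B(N) = 4 - N (B(N) = -(N - 4) = -(-4 + N) = 4 - N)
m = 1 (m = (4 + ((3 - 5) - 3))² = (4 + (-2 - 3))² = (4 - 5)² = (-1)² = 1)
(m + B(2))² = (1 + (4 - 1*2))² = (1 + (4 - 2))² = (1 + 2)² = 3² = 9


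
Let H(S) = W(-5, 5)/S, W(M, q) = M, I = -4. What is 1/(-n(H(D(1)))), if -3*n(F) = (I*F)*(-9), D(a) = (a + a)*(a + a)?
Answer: -1/15 ≈ -0.066667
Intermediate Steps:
D(a) = 4*a² (D(a) = (2*a)*(2*a) = 4*a²)
H(S) = -5/S
n(F) = -12*F (n(F) = -(-4*F)*(-9)/3 = -12*F)
1/(-n(H(D(1)))) = 1/(-(-12)*(-5/(4*1²))) = 1/(-(-12)*(-5/(4*1))) = 1/(-(-12)*(-5/4)) = 1/(-(-12)*(-5*¼)) = 1/(-(-12)*(-5)/4) = 1/(-1*15) = 1/(-15) = -1/15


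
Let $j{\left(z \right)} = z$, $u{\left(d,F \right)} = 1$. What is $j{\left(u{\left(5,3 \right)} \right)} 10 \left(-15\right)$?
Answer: $-150$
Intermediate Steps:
$j{\left(u{\left(5,3 \right)} \right)} 10 \left(-15\right) = 1 \cdot 10 \left(-15\right) = 10 \left(-15\right) = -150$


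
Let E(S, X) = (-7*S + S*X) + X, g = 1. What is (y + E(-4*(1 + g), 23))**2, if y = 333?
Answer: 51984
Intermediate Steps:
E(S, X) = X - 7*S + S*X
(y + E(-4*(1 + g), 23))**2 = (333 + (23 - (-28)*(1 + 1) - 4*(1 + 1)*23))**2 = (333 + (23 - (-28)*2 - 4*2*23))**2 = (333 + (23 - 7*(-8) - 8*23))**2 = (333 + (23 + 56 - 184))**2 = (333 - 105)**2 = 228**2 = 51984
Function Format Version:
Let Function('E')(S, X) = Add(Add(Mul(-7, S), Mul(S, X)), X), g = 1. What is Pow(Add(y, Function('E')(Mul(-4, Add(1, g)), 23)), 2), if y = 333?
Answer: 51984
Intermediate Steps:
Function('E')(S, X) = Add(X, Mul(-7, S), Mul(S, X))
Pow(Add(y, Function('E')(Mul(-4, Add(1, g)), 23)), 2) = Pow(Add(333, Add(23, Mul(-7, Mul(-4, Add(1, 1))), Mul(Mul(-4, Add(1, 1)), 23))), 2) = Pow(Add(333, Add(23, Mul(-7, Mul(-4, 2)), Mul(Mul(-4, 2), 23))), 2) = Pow(Add(333, Add(23, Mul(-7, -8), Mul(-8, 23))), 2) = Pow(Add(333, Add(23, 56, -184)), 2) = Pow(Add(333, -105), 2) = Pow(228, 2) = 51984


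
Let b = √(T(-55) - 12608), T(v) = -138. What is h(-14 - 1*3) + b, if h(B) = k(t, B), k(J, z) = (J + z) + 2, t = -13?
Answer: -28 + I*√12746 ≈ -28.0 + 112.9*I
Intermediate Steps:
k(J, z) = 2 + J + z
h(B) = -11 + B (h(B) = 2 - 13 + B = -11 + B)
b = I*√12746 (b = √(-138 - 12608) = √(-12746) = I*√12746 ≈ 112.9*I)
h(-14 - 1*3) + b = (-11 + (-14 - 1*3)) + I*√12746 = (-11 + (-14 - 3)) + I*√12746 = (-11 - 17) + I*√12746 = -28 + I*√12746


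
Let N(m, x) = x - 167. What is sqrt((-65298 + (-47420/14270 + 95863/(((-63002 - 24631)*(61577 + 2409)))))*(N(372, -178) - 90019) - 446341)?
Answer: sqrt(5423517478708099389665852029)/958734231 ≈ 76814.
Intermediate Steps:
N(m, x) = -167 + x
sqrt((-65298 + (-47420/14270 + 95863/(((-63002 - 24631)*(61577 + 2409)))))*(N(372, -178) - 90019) - 446341) = sqrt((-65298 + (-47420/14270 + 95863/(((-63002 - 24631)*(61577 + 2409)))))*((-167 - 178) - 90019) - 446341) = sqrt((-65298 + (-47420*1/14270 + 95863/((-87633*63986))))*(-345 - 90019) - 446341) = sqrt((-65298 + (-4742/1427 + 95863/(-5607285138)))*(-90364) - 446341) = sqrt((-65298 + (-4742/1427 + 95863*(-1/5607285138)))*(-90364) - 446341) = sqrt((-65298 + (-4742/1427 - 95863/5607285138))*(-90364) - 446341) = sqrt((-65298 - 26589882920897/8001595891926)*(-90364) - 446341) = sqrt(-522514798433904845/8001595891926*(-90364) - 446341) = sqrt(23608263622840688706790/4000797945963 - 446341) = sqrt(23606477902684689635407/4000797945963) = sqrt(5423517478708099389665852029)/958734231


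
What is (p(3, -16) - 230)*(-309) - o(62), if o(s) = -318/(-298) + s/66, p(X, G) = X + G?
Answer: 369192913/4917 ≈ 75085.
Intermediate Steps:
p(X, G) = G + X
o(s) = 159/149 + s/66 (o(s) = -318*(-1/298) + s*(1/66) = 159/149 + s/66)
(p(3, -16) - 230)*(-309) - o(62) = ((-16 + 3) - 230)*(-309) - (159/149 + (1/66)*62) = (-13 - 230)*(-309) - (159/149 + 31/33) = -243*(-309) - 1*9866/4917 = 75087 - 9866/4917 = 369192913/4917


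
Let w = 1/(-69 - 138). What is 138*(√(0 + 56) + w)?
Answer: -⅔ + 276*√14 ≈ 1032.0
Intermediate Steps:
w = -1/207 (w = 1/(-207) = -1/207 ≈ -0.0048309)
138*(√(0 + 56) + w) = 138*(√(0 + 56) - 1/207) = 138*(√56 - 1/207) = 138*(2*√14 - 1/207) = 138*(-1/207 + 2*√14) = -⅔ + 276*√14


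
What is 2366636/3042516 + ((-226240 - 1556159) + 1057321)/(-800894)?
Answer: 512685748604/304591601163 ≈ 1.6832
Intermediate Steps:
2366636/3042516 + ((-226240 - 1556159) + 1057321)/(-800894) = 2366636*(1/3042516) + (-1782399 + 1057321)*(-1/800894) = 591659/760629 - 725078*(-1/800894) = 591659/760629 + 362539/400447 = 512685748604/304591601163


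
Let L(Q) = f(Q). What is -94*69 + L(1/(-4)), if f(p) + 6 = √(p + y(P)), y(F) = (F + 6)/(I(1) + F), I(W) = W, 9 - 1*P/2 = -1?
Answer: -6492 + √1743/42 ≈ -6491.0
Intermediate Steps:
P = 20 (P = 18 - 2*(-1) = 18 + 2 = 20)
y(F) = (6 + F)/(1 + F) (y(F) = (F + 6)/(1 + F) = (6 + F)/(1 + F))
f(p) = -6 + √(26/21 + p) (f(p) = -6 + √(p + (6 + 20)/(1 + 20)) = -6 + √(p + 26/21) = -6 + √(26/21 + p))
L(Q) = -6 + √(546 + 441*Q)/21
-94*69 + L(1/(-4)) = -94*69 + (-6 + √(546 + 441/(-4))/21) = -6486 + (-6 + √(546 + 441*(-¼))/21) = -6486 + (-6 + √(546 - 441/4)/21) = -6486 + (-6 + √(1743/4)/21) = -6486 + (-6 + (√1743/2)/21) = -6486 + (-6 + √1743/42) = -6492 + √1743/42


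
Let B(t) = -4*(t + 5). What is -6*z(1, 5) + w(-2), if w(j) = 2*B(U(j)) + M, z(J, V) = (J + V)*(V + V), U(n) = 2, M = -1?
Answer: -417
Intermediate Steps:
B(t) = -20 - 4*t (B(t) = -4*(5 + t) = -20 - 4*t)
z(J, V) = 2*V*(J + V) (z(J, V) = (J + V)*(2*V) = 2*V*(J + V))
w(j) = -57 (w(j) = 2*(-20 - 4*2) - 1 = 2*(-20 - 8) - 1 = 2*(-28) - 1 = -56 - 1 = -57)
-6*z(1, 5) + w(-2) = -12*5*(1 + 5) - 57 = -12*5*6 - 57 = -6*60 - 57 = -360 - 57 = -417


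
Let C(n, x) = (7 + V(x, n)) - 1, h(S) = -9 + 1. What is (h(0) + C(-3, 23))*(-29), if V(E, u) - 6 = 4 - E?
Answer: 435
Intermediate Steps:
V(E, u) = 10 - E (V(E, u) = 6 + (4 - E) = 10 - E)
h(S) = -8
C(n, x) = 16 - x (C(n, x) = (7 + (10 - x)) - 1 = (17 - x) - 1 = 16 - x)
(h(0) + C(-3, 23))*(-29) = (-8 + (16 - 1*23))*(-29) = (-8 + (16 - 23))*(-29) = (-8 - 7)*(-29) = -15*(-29) = 435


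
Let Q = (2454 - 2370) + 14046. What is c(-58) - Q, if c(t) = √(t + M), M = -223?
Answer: -14130 + I*√281 ≈ -14130.0 + 16.763*I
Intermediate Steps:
Q = 14130 (Q = 84 + 14046 = 14130)
c(t) = √(-223 + t) (c(t) = √(t - 223) = √(-223 + t))
c(-58) - Q = √(-223 - 58) - 1*14130 = √(-281) - 14130 = I*√281 - 14130 = -14130 + I*√281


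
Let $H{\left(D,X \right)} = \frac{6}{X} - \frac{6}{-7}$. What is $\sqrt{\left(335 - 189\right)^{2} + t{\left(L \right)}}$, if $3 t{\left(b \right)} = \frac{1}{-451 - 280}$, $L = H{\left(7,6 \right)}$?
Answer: $\frac{\sqrt{102513949491}}{2193} \approx 146.0$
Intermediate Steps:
$H{\left(D,X \right)} = \frac{6}{7} + \frac{6}{X}$ ($H{\left(D,X \right)} = \frac{6}{X} - - \frac{6}{7} = \frac{6}{X} + \frac{6}{7} = \frac{6}{7} + \frac{6}{X}$)
$L = \frac{13}{7}$ ($L = \frac{6}{7} + \frac{6}{6} = \frac{6}{7} + 6 \cdot \frac{1}{6} = \frac{6}{7} + 1 = \frac{13}{7} \approx 1.8571$)
$t{\left(b \right)} = - \frac{1}{2193}$ ($t{\left(b \right)} = \frac{1}{3 \left(-451 - 280\right)} = \frac{1}{3 \left(-731\right)} = \frac{1}{3} \left(- \frac{1}{731}\right) = - \frac{1}{2193}$)
$\sqrt{\left(335 - 189\right)^{2} + t{\left(L \right)}} = \sqrt{\left(335 - 189\right)^{2} - \frac{1}{2193}} = \sqrt{146^{2} - \frac{1}{2193}} = \sqrt{21316 - \frac{1}{2193}} = \sqrt{\frac{46745987}{2193}} = \frac{\sqrt{102513949491}}{2193}$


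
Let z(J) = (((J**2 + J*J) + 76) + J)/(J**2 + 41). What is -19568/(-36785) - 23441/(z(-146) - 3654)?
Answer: 19941877924333/2869079770060 ≈ 6.9506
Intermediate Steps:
z(J) = (76 + J + 2*J**2)/(41 + J**2) (z(J) = (((J**2 + J**2) + 76) + J)/(41 + J**2) = ((2*J**2 + 76) + J)/(41 + J**2) = ((76 + 2*J**2) + J)/(41 + J**2) = (76 + J + 2*J**2)/(41 + J**2))
-19568/(-36785) - 23441/(z(-146) - 3654) = -19568/(-36785) - 23441/((76 - 146 + 2*(-146)**2)/(41 + (-146)**2) - 3654) = -19568*(-1/36785) - 23441/((76 - 146 + 2*21316)/(41 + 21316) - 3654) = 19568/36785 - 23441/((76 - 146 + 42632)/21357 - 3654) = 19568/36785 - 23441/((1/21357)*42562 - 3654) = 19568/36785 - 23441/(42562/21357 - 3654) = 19568/36785 - 23441/(-77995916/21357) = 19568/36785 - 23441*(-21357/77995916) = 19568/36785 + 500629437/77995916 = 19941877924333/2869079770060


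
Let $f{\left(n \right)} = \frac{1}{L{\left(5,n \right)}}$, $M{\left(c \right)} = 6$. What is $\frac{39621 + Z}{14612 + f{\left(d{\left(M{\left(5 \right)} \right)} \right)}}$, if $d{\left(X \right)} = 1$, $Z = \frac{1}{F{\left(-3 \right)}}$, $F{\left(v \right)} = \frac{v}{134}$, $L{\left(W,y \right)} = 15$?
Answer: $\frac{593645}{219181} \approx 2.7085$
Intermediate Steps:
$F{\left(v \right)} = \frac{v}{134}$ ($F{\left(v \right)} = v \frac{1}{134} = \frac{v}{134}$)
$Z = - \frac{134}{3}$ ($Z = \frac{1}{\frac{1}{134} \left(-3\right)} = \frac{1}{- \frac{3}{134}} = - \frac{134}{3} \approx -44.667$)
$f{\left(n \right)} = \frac{1}{15}$
$\frac{39621 + Z}{14612 + f{\left(d{\left(M{\left(5 \right)} \right)} \right)}} = \frac{39621 - \frac{134}{3}}{14612 + \frac{1}{15}} = \frac{118729}{3 \cdot \frac{219181}{15}} = \frac{118729}{3} \cdot \frac{15}{219181} = \frac{593645}{219181}$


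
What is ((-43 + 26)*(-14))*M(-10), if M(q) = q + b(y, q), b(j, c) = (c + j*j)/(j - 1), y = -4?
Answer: -13328/5 ≈ -2665.6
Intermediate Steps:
b(j, c) = (c + j²)/(-1 + j)
M(q) = -16/5 + 4*q/5 (M(q) = q + (q + (-4)²)/(-1 - 4) = q + (q + 16)/(-5) = q - (16 + q)/5 = q + (-16/5 - q/5) = -16/5 + 4*q/5)
((-43 + 26)*(-14))*M(-10) = ((-43 + 26)*(-14))*(-16/5 + (⅘)*(-10)) = (-17*(-14))*(-16/5 - 8) = 238*(-56/5) = -13328/5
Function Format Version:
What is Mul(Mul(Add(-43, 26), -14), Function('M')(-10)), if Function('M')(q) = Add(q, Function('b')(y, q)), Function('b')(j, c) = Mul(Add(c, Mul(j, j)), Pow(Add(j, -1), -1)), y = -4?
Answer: Rational(-13328, 5) ≈ -2665.6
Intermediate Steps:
Function('b')(j, c) = Mul(Pow(Add(-1, j), -1), Add(c, Pow(j, 2))) (Function('b')(j, c) = Mul(Add(c, Pow(j, 2)), Pow(Add(-1, j), -1)) = Mul(Pow(Add(-1, j), -1), Add(c, Pow(j, 2))))
Function('M')(q) = Add(Rational(-16, 5), Mul(Rational(4, 5), q)) (Function('M')(q) = Add(q, Mul(Pow(Add(-1, -4), -1), Add(q, Pow(-4, 2)))) = Add(q, Mul(Pow(-5, -1), Add(q, 16))) = Add(q, Mul(Rational(-1, 5), Add(16, q))) = Add(q, Add(Rational(-16, 5), Mul(Rational(-1, 5), q))) = Add(Rational(-16, 5), Mul(Rational(4, 5), q)))
Mul(Mul(Add(-43, 26), -14), Function('M')(-10)) = Mul(Mul(Add(-43, 26), -14), Add(Rational(-16, 5), Mul(Rational(4, 5), -10))) = Mul(Mul(-17, -14), Add(Rational(-16, 5), -8)) = Mul(238, Rational(-56, 5)) = Rational(-13328, 5)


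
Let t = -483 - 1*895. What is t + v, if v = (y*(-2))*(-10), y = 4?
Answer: -1298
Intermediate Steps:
v = 80 (v = (4*(-2))*(-10) = -8*(-10) = 80)
t = -1378 (t = -483 - 895 = -1378)
t + v = -1378 + 80 = -1298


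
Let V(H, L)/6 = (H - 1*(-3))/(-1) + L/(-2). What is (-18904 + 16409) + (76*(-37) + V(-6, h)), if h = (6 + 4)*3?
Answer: -5379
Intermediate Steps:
h = 30 (h = 10*3 = 30)
V(H, L) = -18 - 6*H - 3*L (V(H, L) = 6*((H - 1*(-3))/(-1) + L/(-2)) = 6*((H + 3)*(-1) + L*(-½)) = 6*((3 + H)*(-1) - L/2) = 6*((-3 - H) - L/2) = 6*(-3 - H - L/2) = -18 - 6*H - 3*L)
(-18904 + 16409) + (76*(-37) + V(-6, h)) = (-18904 + 16409) + (76*(-37) + (-18 - 6*(-6) - 3*30)) = -2495 + (-2812 + (-18 + 36 - 90)) = -2495 + (-2812 - 72) = -2495 - 2884 = -5379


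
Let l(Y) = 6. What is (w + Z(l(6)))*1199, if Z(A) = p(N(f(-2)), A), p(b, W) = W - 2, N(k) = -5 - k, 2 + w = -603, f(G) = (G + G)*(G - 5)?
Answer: -720599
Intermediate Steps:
f(G) = 2*G*(-5 + G) (f(G) = (2*G)*(-5 + G) = 2*G*(-5 + G))
w = -605 (w = -2 - 603 = -605)
p(b, W) = -2 + W
Z(A) = -2 + A
(w + Z(l(6)))*1199 = (-605 + (-2 + 6))*1199 = (-605 + 4)*1199 = -601*1199 = -720599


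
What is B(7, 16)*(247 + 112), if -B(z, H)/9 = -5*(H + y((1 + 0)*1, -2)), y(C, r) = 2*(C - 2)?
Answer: 226170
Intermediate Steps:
y(C, r) = -4 + 2*C (y(C, r) = 2*(-2 + C) = -4 + 2*C)
B(z, H) = -90 + 45*H (B(z, H) = -(-45)*(H + (-4 + 2*((1 + 0)*1))) = -(-45)*(H + (-4 + 2*(1*1))) = -(-45)*(H + (-4 + 2*1)) = -(-45)*(H + (-4 + 2)) = -(-45)*(H - 2) = -(-45)*(-2 + H) = -9*(10 - 5*H) = -90 + 45*H)
B(7, 16)*(247 + 112) = (-90 + 45*16)*(247 + 112) = (-90 + 720)*359 = 630*359 = 226170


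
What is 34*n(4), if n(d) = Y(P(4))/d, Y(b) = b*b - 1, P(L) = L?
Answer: 255/2 ≈ 127.50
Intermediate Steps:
Y(b) = -1 + b**2 (Y(b) = b**2 - 1 = -1 + b**2)
n(d) = 15/d (n(d) = (-1 + 4**2)/d = (-1 + 16)/d = 15/d)
34*n(4) = 34*(15/4) = 255/2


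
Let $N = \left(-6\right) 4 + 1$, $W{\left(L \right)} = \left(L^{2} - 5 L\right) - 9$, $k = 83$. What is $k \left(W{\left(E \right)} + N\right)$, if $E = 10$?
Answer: $1494$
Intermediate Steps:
$W{\left(L \right)} = -9 + L^{2} - 5 L$
$N = -23$ ($N = -24 + 1 = -23$)
$k \left(W{\left(E \right)} + N\right) = 83 \left(\left(-9 + 10^{2} - 50\right) - 23\right) = 83 \left(\left(-9 + 100 - 50\right) - 23\right) = 83 \left(41 - 23\right) = 83 \cdot 18 = 1494$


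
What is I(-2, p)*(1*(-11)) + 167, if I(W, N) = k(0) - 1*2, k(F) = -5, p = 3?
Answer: 244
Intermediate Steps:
I(W, N) = -7 (I(W, N) = -5 - 1*2 = -5 - 2 = -7)
I(-2, p)*(1*(-11)) + 167 = -7*(-11) + 167 = 77 + 167 = 244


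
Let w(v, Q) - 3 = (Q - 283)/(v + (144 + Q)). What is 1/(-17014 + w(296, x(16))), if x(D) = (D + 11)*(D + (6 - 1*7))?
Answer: -845/14374173 ≈ -5.8786e-5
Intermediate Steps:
x(D) = (-1 + D)*(11 + D) (x(D) = (11 + D)*(D + (6 - 7)) = (11 + D)*(D - 1) = (11 + D)*(-1 + D) = (-1 + D)*(11 + D))
w(v, Q) = 3 + (-283 + Q)/(144 + Q + v) (w(v, Q) = 3 + (Q - 283)/(v + (144 + Q)) = 3 + (-283 + Q)/(144 + Q + v))
1/(-17014 + w(296, x(16))) = 1/(-17014 + (149 + 3*296 + 4*(-11 + 16**2 + 10*16))/(144 + (-11 + 16**2 + 10*16) + 296)) = 1/(-17014 + (149 + 888 + 4*(-11 + 256 + 160))/(144 + (-11 + 256 + 160) + 296)) = 1/(-17014 + (149 + 888 + 4*405)/(144 + 405 + 296)) = 1/(-17014 + (149 + 888 + 1620)/845) = 1/(-17014 + (1/845)*2657) = 1/(-17014 + 2657/845) = 1/(-14374173/845) = -845/14374173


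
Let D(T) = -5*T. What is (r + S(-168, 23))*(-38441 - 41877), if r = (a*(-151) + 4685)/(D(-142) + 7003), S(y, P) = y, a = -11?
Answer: 103565081284/7713 ≈ 1.3427e+7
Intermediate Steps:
r = 6346/7713 (r = (-11*(-151) + 4685)/(-5*(-142) + 7003) = (1661 + 4685)/(710 + 7003) = 6346/7713 ≈ 0.82277)
(r + S(-168, 23))*(-38441 - 41877) = (6346/7713 - 168)*(-38441 - 41877) = -1289438/7713*(-80318) = 103565081284/7713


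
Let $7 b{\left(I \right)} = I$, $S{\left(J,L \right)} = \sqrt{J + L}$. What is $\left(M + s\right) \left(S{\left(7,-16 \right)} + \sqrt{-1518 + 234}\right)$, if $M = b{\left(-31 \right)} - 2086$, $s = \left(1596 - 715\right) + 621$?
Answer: $\frac{4119 i \left(-3 - 2 \sqrt{321}\right)}{7} \approx - 22850.0 i$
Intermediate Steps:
$b{\left(I \right)} = \frac{I}{7}$
$s = 1502$ ($s = 881 + 621 = 1502$)
$M = - \frac{14633}{7}$ ($M = \frac{1}{7} \left(-31\right) - 2086 = - \frac{31}{7} - 2086 = - \frac{14633}{7} \approx -2090.4$)
$\left(M + s\right) \left(S{\left(7,-16 \right)} + \sqrt{-1518 + 234}\right) = \left(- \frac{14633}{7} + 1502\right) \left(\sqrt{7 - 16} + \sqrt{-1518 + 234}\right) = - \frac{4119 \left(\sqrt{-9} + \sqrt{-1284}\right)}{7} = - \frac{4119 \left(3 i + 2 i \sqrt{321}\right)}{7} = - \frac{12357 i}{7} - \frac{8238 i \sqrt{321}}{7}$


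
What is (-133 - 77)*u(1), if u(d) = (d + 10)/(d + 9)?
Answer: -231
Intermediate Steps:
u(d) = (10 + d)/(9 + d)
(-133 - 77)*u(1) = (-133 - 77)*((10 + 1)/(9 + 1)) = -210*11/10 = -231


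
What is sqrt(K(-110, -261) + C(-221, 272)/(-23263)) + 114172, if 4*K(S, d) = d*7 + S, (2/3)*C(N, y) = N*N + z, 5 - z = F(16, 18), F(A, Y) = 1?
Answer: 114172 + I*sqrt(1055058493763)/46526 ≈ 1.1417e+5 + 22.077*I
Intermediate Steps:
z = 4 (z = 5 - 1*1 = 5 - 1 = 4)
C(N, y) = 6 + 3*N**2/2 (C(N, y) = 3*(N*N + 4)/2 = 3*(N**2 + 4)/2 = 3*(4 + N**2)/2 = 6 + 3*N**2/2)
K(S, d) = S/4 + 7*d/4 (K(S, d) = (d*7 + S)/4 = (7*d + S)/4 = (S + 7*d)/4 = S/4 + 7*d/4)
sqrt(K(-110, -261) + C(-221, 272)/(-23263)) + 114172 = sqrt(((1/4)*(-110) + (7/4)*(-261)) + (6 + (3/2)*(-221)**2)/(-23263)) + 114172 = sqrt((-55/2 - 1827/4) + (6 + (3/2)*48841)*(-1/23263)) + 114172 = sqrt(-1937/4 + (6 + 146523/2)*(-1/23263)) + 114172 = sqrt(-1937/4 + (146535/2)*(-1/23263)) + 114172 = sqrt(-1937/4 - 146535/46526) + 114172 = sqrt(-45353501/93052) + 114172 = I*sqrt(1055058493763)/46526 + 114172 = 114172 + I*sqrt(1055058493763)/46526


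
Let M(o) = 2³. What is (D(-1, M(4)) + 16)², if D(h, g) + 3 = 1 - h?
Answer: 225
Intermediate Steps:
M(o) = 8
D(h, g) = -2 - h (D(h, g) = -3 + (1 - h) = -2 - h)
(D(-1, M(4)) + 16)² = ((-2 - 1*(-1)) + 16)² = ((-2 + 1) + 16)² = (-1 + 16)² = 15² = 225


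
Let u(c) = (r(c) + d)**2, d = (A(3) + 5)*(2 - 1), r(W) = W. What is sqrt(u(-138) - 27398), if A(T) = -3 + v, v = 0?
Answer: I*sqrt(8902) ≈ 94.35*I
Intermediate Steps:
A(T) = -3 (A(T) = -3 + 0 = -3)
d = 2 (d = (-3 + 5)*(2 - 1) = 2*1 = 2)
u(c) = (2 + c)**2 (u(c) = (c + 2)**2 = (2 + c)**2)
sqrt(u(-138) - 27398) = sqrt((2 - 138)**2 - 27398) = sqrt((-136)**2 - 27398) = sqrt(18496 - 27398) = sqrt(-8902) = I*sqrt(8902)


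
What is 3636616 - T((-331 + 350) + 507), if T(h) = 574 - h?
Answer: 3636568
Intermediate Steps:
3636616 - T((-331 + 350) + 507) = 3636616 - (574 - ((-331 + 350) + 507)) = 3636616 - (574 - (19 + 507)) = 3636616 - (574 - 1*526) = 3636616 - (574 - 526) = 3636616 - 1*48 = 3636616 - 48 = 3636568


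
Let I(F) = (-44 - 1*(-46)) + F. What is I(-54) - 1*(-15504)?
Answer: 15452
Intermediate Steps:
I(F) = 2 + F (I(F) = (-44 + 46) + F = 2 + F)
I(-54) - 1*(-15504) = (2 - 54) - 1*(-15504) = -52 + 15504 = 15452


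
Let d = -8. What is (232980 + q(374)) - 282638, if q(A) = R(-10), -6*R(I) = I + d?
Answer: -49655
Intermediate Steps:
R(I) = 4/3 - I/6 (R(I) = -(I - 8)/6 = -(-8 + I)/6 = 4/3 - I/6)
q(A) = 3 (q(A) = 4/3 - ⅙*(-10) = 4/3 + 5/3 = 3)
(232980 + q(374)) - 282638 = (232980 + 3) - 282638 = 232983 - 282638 = -49655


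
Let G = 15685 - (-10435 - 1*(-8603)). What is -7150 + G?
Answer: 10367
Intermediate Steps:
G = 17517 (G = 15685 - (-10435 + 8603) = 15685 - 1*(-1832) = 15685 + 1832 = 17517)
-7150 + G = -7150 + 17517 = 10367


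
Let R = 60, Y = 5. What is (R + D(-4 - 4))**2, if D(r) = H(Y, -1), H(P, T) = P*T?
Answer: 3025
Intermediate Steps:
D(r) = -5 (D(r) = 5*(-1) = -5)
(R + D(-4 - 4))**2 = (60 - 5)**2 = 55**2 = 3025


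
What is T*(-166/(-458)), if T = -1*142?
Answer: -11786/229 ≈ -51.467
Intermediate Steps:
T = -142
T*(-166/(-458)) = -(-23572)/(-458) = -(-23572)*(-1)/458 = -142*83/229 = -11786/229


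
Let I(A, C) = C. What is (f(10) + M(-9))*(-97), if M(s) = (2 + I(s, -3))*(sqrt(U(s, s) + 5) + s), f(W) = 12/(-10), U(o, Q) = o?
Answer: -3783/5 + 194*I ≈ -756.6 + 194.0*I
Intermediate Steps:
f(W) = -6/5 (f(W) = 12*(-1/10) = -6/5)
M(s) = -s - sqrt(5 + s) (M(s) = (2 - 3)*(sqrt(s + 5) + s) = -(sqrt(5 + s) + s) = -(s + sqrt(5 + s)) = -s - sqrt(5 + s))
(f(10) + M(-9))*(-97) = (-6/5 + (-1*(-9) - sqrt(5 - 9)))*(-97) = (-6/5 + (9 - sqrt(-4)))*(-97) = (-6/5 + (9 - 2*I))*(-97) = (39/5 - 2*I)*(-97) = -3783/5 + 194*I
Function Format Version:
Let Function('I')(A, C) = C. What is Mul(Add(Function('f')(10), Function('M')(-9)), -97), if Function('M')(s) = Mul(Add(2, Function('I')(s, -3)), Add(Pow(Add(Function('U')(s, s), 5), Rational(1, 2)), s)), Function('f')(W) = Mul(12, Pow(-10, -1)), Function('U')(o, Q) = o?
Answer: Add(Rational(-3783, 5), Mul(194, I)) ≈ Add(-756.60, Mul(194.00, I))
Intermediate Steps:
Function('f')(W) = Rational(-6, 5) (Function('f')(W) = Mul(12, Rational(-1, 10)) = Rational(-6, 5))
Function('M')(s) = Add(Mul(-1, s), Mul(-1, Pow(Add(5, s), Rational(1, 2)))) (Function('M')(s) = Mul(Add(2, -3), Add(Pow(Add(s, 5), Rational(1, 2)), s)) = Mul(-1, Add(Pow(Add(5, s), Rational(1, 2)), s)) = Mul(-1, Add(s, Pow(Add(5, s), Rational(1, 2)))) = Add(Mul(-1, s), Mul(-1, Pow(Add(5, s), Rational(1, 2)))))
Mul(Add(Function('f')(10), Function('M')(-9)), -97) = Mul(Add(Rational(-6, 5), Add(Mul(-1, -9), Mul(-1, Pow(Add(5, -9), Rational(1, 2))))), -97) = Mul(Add(Rational(-6, 5), Add(9, Mul(-1, Pow(-4, Rational(1, 2))))), -97) = Mul(Add(Rational(-6, 5), Add(9, Mul(-1, Mul(2, I)))), -97) = Mul(Add(Rational(-6, 5), Add(9, Mul(-2, I))), -97) = Mul(Add(Rational(39, 5), Mul(-2, I)), -97) = Add(Rational(-3783, 5), Mul(194, I))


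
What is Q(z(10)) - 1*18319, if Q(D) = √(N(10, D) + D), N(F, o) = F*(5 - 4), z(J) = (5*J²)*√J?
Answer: -18319 + √(10 + 500*√10) ≈ -18279.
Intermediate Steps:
z(J) = 5*J^(5/2)
N(F, o) = F (N(F, o) = F*1 = F)
Q(D) = √(10 + D)
Q(z(10)) - 1*18319 = √(10 + 5*10^(5/2)) - 1*18319 = √(10 + 5*(100*√10)) - 18319 = √(10 + 500*√10) - 18319 = -18319 + √(10 + 500*√10)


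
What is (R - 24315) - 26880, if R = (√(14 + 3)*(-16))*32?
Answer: -51195 - 512*√17 ≈ -53306.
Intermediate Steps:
R = -512*√17 (R = (√17*(-16))*32 = -16*√17*32 = -512*√17 ≈ -2111.0)
(R - 24315) - 26880 = (-512*√17 - 24315) - 26880 = (-24315 - 512*√17) - 26880 = -51195 - 512*√17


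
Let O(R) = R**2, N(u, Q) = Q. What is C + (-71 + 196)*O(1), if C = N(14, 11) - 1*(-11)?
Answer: 147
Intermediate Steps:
C = 22 (C = 11 - 1*(-11) = 11 + 11 = 22)
C + (-71 + 196)*O(1) = 22 + (-71 + 196)*1**2 = 22 + 125*1 = 22 + 125 = 147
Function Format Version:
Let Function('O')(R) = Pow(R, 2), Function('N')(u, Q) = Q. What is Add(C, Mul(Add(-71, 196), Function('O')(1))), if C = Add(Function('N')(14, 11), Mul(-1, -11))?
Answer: 147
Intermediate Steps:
C = 22 (C = Add(11, Mul(-1, -11)) = Add(11, 11) = 22)
Add(C, Mul(Add(-71, 196), Function('O')(1))) = Add(22, Mul(Add(-71, 196), Pow(1, 2))) = Add(22, Mul(125, 1)) = Add(22, 125) = 147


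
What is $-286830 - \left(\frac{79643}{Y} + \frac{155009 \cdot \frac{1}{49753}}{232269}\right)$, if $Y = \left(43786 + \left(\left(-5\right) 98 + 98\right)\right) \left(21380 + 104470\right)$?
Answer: $- \frac{6033881070019644337430417}{21036436458636413100} \approx -2.8683 \cdot 10^{5}$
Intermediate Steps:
$Y = 5461134900$ ($Y = \left(43786 + \left(-490 + 98\right)\right) 125850 = \left(43786 - 392\right) 125850 = 43394 \cdot 125850 = 5461134900$)
$-286830 - \left(\frac{79643}{Y} + \frac{155009 \cdot \frac{1}{49753}}{232269}\right) = -286830 - \left(\frac{79643}{5461134900} + \frac{155009 \cdot \frac{1}{49753}}{232269}\right) = -286830 - \left(79643 \cdot \frac{1}{5461134900} + 155009 \cdot \frac{1}{49753} \cdot \frac{1}{232269}\right) = -286830 - \left(\frac{79643}{5461134900} + \frac{155009}{49753} \cdot \frac{1}{232269}\right) = -286830 - \left(\frac{79643}{5461134900} + \frac{155009}{11556079557}\right) = -286830 - \frac{588961967957417}{21036436458636413100} = - \frac{6033881070019644337430417}{21036436458636413100}$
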